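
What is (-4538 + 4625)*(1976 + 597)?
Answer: 223851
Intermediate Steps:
(-4538 + 4625)*(1976 + 597) = 87*2573 = 223851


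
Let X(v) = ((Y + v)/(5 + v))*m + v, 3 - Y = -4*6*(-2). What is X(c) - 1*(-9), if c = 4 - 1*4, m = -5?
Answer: 54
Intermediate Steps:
Y = -45 (Y = 3 - (-4*6)*(-2) = 3 - (-24)*(-2) = 3 - 1*48 = 3 - 48 = -45)
c = 0 (c = 4 - 4 = 0)
X(v) = v - 5*(-45 + v)/(5 + v) (X(v) = ((-45 + v)/(5 + v))*(-5) + v = -5*(-45 + v)/(5 + v) + v = v - 5*(-45 + v)/(5 + v))
X(c) - 1*(-9) = (225 + 0²)/(5 + 0) - 1*(-9) = (225 + 0)/5 + 9 = (⅕)*225 + 9 = 45 + 9 = 54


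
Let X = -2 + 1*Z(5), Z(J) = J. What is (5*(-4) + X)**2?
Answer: 289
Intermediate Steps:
X = 3 (X = -2 + 1*5 = -2 + 5 = 3)
(5*(-4) + X)**2 = (5*(-4) + 3)**2 = (-20 + 3)**2 = (-17)**2 = 289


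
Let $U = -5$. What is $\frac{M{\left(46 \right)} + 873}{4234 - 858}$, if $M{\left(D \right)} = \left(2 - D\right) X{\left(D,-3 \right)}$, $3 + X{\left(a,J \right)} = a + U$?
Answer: $- \frac{799}{3376} \approx -0.23667$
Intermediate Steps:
$X{\left(a,J \right)} = -8 + a$ ($X{\left(a,J \right)} = -3 + \left(a - 5\right) = -3 + \left(-5 + a\right) = -8 + a$)
$M{\left(D \right)} = \left(-8 + D\right) \left(2 - D\right)$ ($M{\left(D \right)} = \left(2 - D\right) \left(-8 + D\right) = \left(-8 + D\right) \left(2 - D\right)$)
$\frac{M{\left(46 \right)} + 873}{4234 - 858} = \frac{- \left(-8 + 46\right) \left(-2 + 46\right) + 873}{4234 - 858} = \frac{\left(-1\right) 38 \cdot 44 + 873}{3376} = \left(-1672 + 873\right) \frac{1}{3376} = \left(-799\right) \frac{1}{3376} = - \frac{799}{3376}$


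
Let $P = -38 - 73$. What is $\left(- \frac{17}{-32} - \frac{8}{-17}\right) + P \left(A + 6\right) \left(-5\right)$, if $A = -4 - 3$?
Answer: $- \frac{301375}{544} \approx -554.0$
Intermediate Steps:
$A = -7$
$P = -111$
$\left(- \frac{17}{-32} - \frac{8}{-17}\right) + P \left(A + 6\right) \left(-5\right) = \left(- \frac{17}{-32} - \frac{8}{-17}\right) - 111 \left(-7 + 6\right) \left(-5\right) = \left(\left(-17\right) \left(- \frac{1}{32}\right) - - \frac{8}{17}\right) - 111 \left(\left(-1\right) \left(-5\right)\right) = \left(\frac{17}{32} + \frac{8}{17}\right) - 555 = \frac{545}{544} - 555 = - \frac{301375}{544}$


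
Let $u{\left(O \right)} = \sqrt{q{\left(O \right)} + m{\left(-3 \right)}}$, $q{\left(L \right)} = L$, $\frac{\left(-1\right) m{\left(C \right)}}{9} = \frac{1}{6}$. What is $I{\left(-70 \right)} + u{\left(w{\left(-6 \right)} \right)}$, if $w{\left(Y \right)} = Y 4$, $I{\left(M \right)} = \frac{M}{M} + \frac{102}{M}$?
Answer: $- \frac{16}{35} + \frac{i \sqrt{102}}{2} \approx -0.45714 + 5.0498 i$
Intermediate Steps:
$m{\left(C \right)} = - \frac{3}{2}$ ($m{\left(C \right)} = - \frac{9}{6} = \left(-9\right) \frac{1}{6} = - \frac{3}{2}$)
$I{\left(M \right)} = 1 + \frac{102}{M}$
$w{\left(Y \right)} = 4 Y$
$u{\left(O \right)} = \sqrt{- \frac{3}{2} + O}$ ($u{\left(O \right)} = \sqrt{O - \frac{3}{2}} = \sqrt{- \frac{3}{2} + O}$)
$I{\left(-70 \right)} + u{\left(w{\left(-6 \right)} \right)} = \frac{102 - 70}{-70} + \frac{\sqrt{-6 + 4 \cdot 4 \left(-6\right)}}{2} = \left(- \frac{1}{70}\right) 32 + \frac{\sqrt{-6 + 4 \left(-24\right)}}{2} = - \frac{16}{35} + \frac{\sqrt{-6 - 96}}{2} = - \frac{16}{35} + \frac{\sqrt{-102}}{2} = - \frac{16}{35} + \frac{i \sqrt{102}}{2}$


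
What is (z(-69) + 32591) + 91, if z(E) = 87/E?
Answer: 751657/23 ≈ 32681.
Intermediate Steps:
(z(-69) + 32591) + 91 = (87/(-69) + 32591) + 91 = (87*(-1/69) + 32591) + 91 = (-29/23 + 32591) + 91 = 749564/23 + 91 = 751657/23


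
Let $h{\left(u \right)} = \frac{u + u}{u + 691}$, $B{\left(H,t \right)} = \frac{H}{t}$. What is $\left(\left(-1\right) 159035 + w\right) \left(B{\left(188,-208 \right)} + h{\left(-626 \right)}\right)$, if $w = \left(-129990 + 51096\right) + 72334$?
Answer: $\frac{173642917}{52} \approx 3.3393 \cdot 10^{6}$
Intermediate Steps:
$h{\left(u \right)} = \frac{2 u}{691 + u}$
$w = -6560$ ($w = -78894 + 72334 = -6560$)
$\left(\left(-1\right) 159035 + w\right) \left(B{\left(188,-208 \right)} + h{\left(-626 \right)}\right) = \left(\left(-1\right) 159035 - 6560\right) \left(\frac{188}{-208} + 2 \left(-626\right) \frac{1}{691 - 626}\right) = \left(-159035 - 6560\right) \left(188 \left(- \frac{1}{208}\right) + 2 \left(-626\right) \frac{1}{65}\right) = - 165595 \left(- \frac{47}{52} + 2 \left(-626\right) \frac{1}{65}\right) = - 165595 \left(- \frac{47}{52} - \frac{1252}{65}\right) = \left(-165595\right) \left(- \frac{5243}{260}\right) = \frac{173642917}{52}$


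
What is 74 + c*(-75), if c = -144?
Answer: 10874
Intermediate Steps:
74 + c*(-75) = 74 - 144*(-75) = 74 + 10800 = 10874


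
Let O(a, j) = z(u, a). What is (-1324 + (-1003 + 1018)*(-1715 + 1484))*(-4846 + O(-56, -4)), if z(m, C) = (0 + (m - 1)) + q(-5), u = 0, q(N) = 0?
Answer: 23212283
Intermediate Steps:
z(m, C) = -1 + m (z(m, C) = (0 + (m - 1)) + 0 = (0 + (-1 + m)) + 0 = (-1 + m) + 0 = -1 + m)
O(a, j) = -1 (O(a, j) = -1 + 0 = -1)
(-1324 + (-1003 + 1018)*(-1715 + 1484))*(-4846 + O(-56, -4)) = (-1324 + (-1003 + 1018)*(-1715 + 1484))*(-4846 - 1) = (-1324 + 15*(-231))*(-4847) = (-1324 - 3465)*(-4847) = -4789*(-4847) = 23212283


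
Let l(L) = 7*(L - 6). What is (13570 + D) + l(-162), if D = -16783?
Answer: -4389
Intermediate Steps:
l(L) = -42 + 7*L (l(L) = 7*(-6 + L) = -42 + 7*L)
(13570 + D) + l(-162) = (13570 - 16783) + (-42 + 7*(-162)) = -3213 + (-42 - 1134) = -3213 - 1176 = -4389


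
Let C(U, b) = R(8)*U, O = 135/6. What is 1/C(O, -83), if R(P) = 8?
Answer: 1/180 ≈ 0.0055556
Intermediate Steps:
O = 45/2 (O = 135*(1/6) = 45/2 ≈ 22.500)
C(U, b) = 8*U
1/C(O, -83) = 1/(8*(45/2)) = 1/180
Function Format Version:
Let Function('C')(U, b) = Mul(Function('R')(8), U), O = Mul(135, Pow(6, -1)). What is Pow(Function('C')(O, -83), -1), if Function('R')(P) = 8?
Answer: Rational(1, 180) ≈ 0.0055556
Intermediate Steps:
O = Rational(45, 2) (O = Mul(135, Rational(1, 6)) = Rational(45, 2) ≈ 22.500)
Function('C')(U, b) = Mul(8, U)
Pow(Function('C')(O, -83), -1) = Pow(Mul(8, Rational(45, 2)), -1) = Pow(180, -1) = Rational(1, 180)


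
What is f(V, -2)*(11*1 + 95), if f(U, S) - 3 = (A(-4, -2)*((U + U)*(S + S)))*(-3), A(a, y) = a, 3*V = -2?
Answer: 7102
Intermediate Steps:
V = -⅔ (V = (⅓)*(-2) = -⅔ ≈ -0.66667)
f(U, S) = 3 + 48*S*U (f(U, S) = 3 - 4*(U + U)*(S + S)*(-3) = 3 - 4*2*U*2*S*(-3) = 3 - 16*S*U*(-3) = 3 + 48*S*U)
f(V, -2)*(11*1 + 95) = (3 + 48*(-2)*(-⅔))*(11*1 + 95) = (3 + 64)*(11 + 95) = 67*106 = 7102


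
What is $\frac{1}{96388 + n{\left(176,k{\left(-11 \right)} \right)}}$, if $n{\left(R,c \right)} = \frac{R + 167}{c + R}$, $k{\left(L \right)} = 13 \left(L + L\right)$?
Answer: $\frac{110}{10602337} \approx 1.0375 \cdot 10^{-5}$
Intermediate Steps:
$k{\left(L \right)} = 26 L$ ($k{\left(L \right)} = 13 \cdot 2 L = 26 L$)
$n{\left(R,c \right)} = \frac{167 + R}{R + c}$
$\frac{1}{96388 + n{\left(176,k{\left(-11 \right)} \right)}} = \frac{1}{96388 + \frac{167 + 176}{176 + 26 \left(-11\right)}} = \frac{1}{96388 + \frac{1}{176 - 286} \cdot 343} = \frac{1}{96388 + \frac{1}{-110} \cdot 343} = \frac{1}{96388 - \frac{343}{110}} = \frac{1}{\frac{10602337}{110}} = \frac{110}{10602337}$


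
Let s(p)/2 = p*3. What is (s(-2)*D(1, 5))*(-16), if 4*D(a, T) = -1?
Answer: -48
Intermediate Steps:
D(a, T) = -¼ (D(a, T) = (¼)*(-1) = -¼)
s(p) = 6*p (s(p) = 2*(p*3) = 2*(3*p) = 6*p)
(s(-2)*D(1, 5))*(-16) = ((6*(-2))*(-¼))*(-16) = -12*(-¼)*(-16) = 3*(-16) = -48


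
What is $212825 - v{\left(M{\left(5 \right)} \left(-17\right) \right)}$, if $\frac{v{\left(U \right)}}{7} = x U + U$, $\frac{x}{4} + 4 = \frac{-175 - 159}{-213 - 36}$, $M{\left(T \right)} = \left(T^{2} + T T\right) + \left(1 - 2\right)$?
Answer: $\frac{39004856}{249} \approx 1.5665 \cdot 10^{5}$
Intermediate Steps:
$M{\left(T \right)} = -1 + 2 T^{2}$ ($M{\left(T \right)} = \left(T^{2} + T^{2}\right) - 1 = 2 T^{2} - 1 = -1 + 2 T^{2}$)
$x = - \frac{2648}{249}$ ($x = -16 + 4 \frac{-175 - 159}{-213 - 36} = -16 + 4 \left(- \frac{334}{-249}\right) = -16 + 4 \left(\left(-334\right) \left(- \frac{1}{249}\right)\right) = -16 + 4 \cdot \frac{334}{249} = -16 + \frac{1336}{249} = - \frac{2648}{249} \approx -10.635$)
$v{\left(U \right)} = - \frac{16793 U}{249}$ ($v{\left(U \right)} = 7 \left(- \frac{2648 U}{249} + U\right) = 7 \left(- \frac{2399 U}{249}\right) = - \frac{16793 U}{249}$)
$212825 - v{\left(M{\left(5 \right)} \left(-17\right) \right)} = 212825 - - \frac{16793 \left(-1 + 2 \cdot 5^{2}\right) \left(-17\right)}{249} = 212825 - - \frac{16793 \left(-1 + 2 \cdot 25\right) \left(-17\right)}{249} = 212825 - - \frac{16793 \left(-1 + 50\right) \left(-17\right)}{249} = 212825 - - \frac{16793 \cdot 49 \left(-17\right)}{249} = 212825 - \left(- \frac{16793}{249}\right) \left(-833\right) = 212825 - \frac{13988569}{249} = \frac{39004856}{249}$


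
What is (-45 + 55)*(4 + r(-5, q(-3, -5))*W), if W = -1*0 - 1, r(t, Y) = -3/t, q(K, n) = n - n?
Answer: 34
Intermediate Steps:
q(K, n) = 0
W = -1 (W = 0 - 1 = -1)
(-45 + 55)*(4 + r(-5, q(-3, -5))*W) = (-45 + 55)*(4 - 3/(-5)*(-1)) = 10*(4 - 3*(-1/5)*(-1)) = 10*(4 + (3/5)*(-1)) = 10*(4 - 3/5) = 10*(17/5) = 34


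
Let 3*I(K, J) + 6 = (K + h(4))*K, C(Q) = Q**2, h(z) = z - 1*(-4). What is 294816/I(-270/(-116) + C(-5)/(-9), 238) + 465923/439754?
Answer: -105978609948613331/1126227144406 ≈ -94101.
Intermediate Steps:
h(z) = 4 + z (h(z) = z + 4 = 4 + z)
I(K, J) = -2 + K*(8 + K)/3 (I(K, J) = -2 + ((K + (4 + 4))*K)/3 = -2 + ((K + 8)*K)/3 = -2 + ((8 + K)*K)/3 = -2 + (K*(8 + K))/3 = -2 + K*(8 + K)/3)
294816/I(-270/(-116) + C(-5)/(-9), 238) + 465923/439754 = 294816/(-2 + (-270/(-116) + (-5)**2/(-9))**2/3 + 8*(-270/(-116) + (-5)**2/(-9))/3) + 465923/439754 = 294816/(-2 + (-270*(-1/116) + 25*(-1/9))**2/3 + 8*(-270*(-1/116) + 25*(-1/9))/3) + 465923*(1/439754) = 294816/(-2 + (135/58 - 25/9)**2/3 + 8*(135/58 - 25/9)/3) + 465923/439754 = 294816/(-2 + (-235/522)**2/3 + (8/3)*(-235/522)) + 465923/439754 = 294816/(-2 + (1/3)*(55225/272484) - 940/783) + 465923/439754 = 294816/(-2 + 55225/817452 - 940/783) + 465923/439754 = 294816/(-2561039/817452) + 465923/439754 = 294816*(-817452/2561039) + 465923/439754 = -240997928832/2561039 + 465923/439754 = -105978609948613331/1126227144406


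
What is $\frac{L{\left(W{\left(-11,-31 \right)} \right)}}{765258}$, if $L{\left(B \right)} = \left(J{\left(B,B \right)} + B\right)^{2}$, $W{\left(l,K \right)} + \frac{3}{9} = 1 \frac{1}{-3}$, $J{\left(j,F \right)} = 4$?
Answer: $\frac{50}{3443661} \approx 1.4519 \cdot 10^{-5}$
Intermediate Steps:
$W{\left(l,K \right)} = - \frac{2}{3}$ ($W{\left(l,K \right)} = - \frac{1}{3} + 1 \frac{1}{-3} = - \frac{1}{3} + 1 \left(- \frac{1}{3}\right) = - \frac{1}{3} - \frac{1}{3} = - \frac{2}{3}$)
$L{\left(B \right)} = \left(4 + B\right)^{2}$
$\frac{L{\left(W{\left(-11,-31 \right)} \right)}}{765258} = \frac{\left(4 - \frac{2}{3}\right)^{2}}{765258} = \left(\frac{10}{3}\right)^{2} \cdot \frac{1}{765258} = \frac{100}{9} \cdot \frac{1}{765258} = \frac{50}{3443661}$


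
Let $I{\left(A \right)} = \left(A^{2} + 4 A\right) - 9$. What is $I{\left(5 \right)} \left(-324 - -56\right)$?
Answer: $-9648$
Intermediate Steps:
$I{\left(A \right)} = -9 + A^{2} + 4 A$
$I{\left(5 \right)} \left(-324 - -56\right) = \left(-9 + 5^{2} + 4 \cdot 5\right) \left(-324 - -56\right) = \left(-9 + 25 + 20\right) \left(-324 + 56\right) = 36 \left(-268\right) = -9648$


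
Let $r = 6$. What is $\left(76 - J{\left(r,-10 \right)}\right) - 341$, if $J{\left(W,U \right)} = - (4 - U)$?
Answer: $-251$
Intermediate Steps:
$J{\left(W,U \right)} = -4 + U$
$\left(76 - J{\left(r,-10 \right)}\right) - 341 = \left(76 - \left(-4 - 10\right)\right) - 341 = \left(76 - -14\right) - 341 = \left(76 + 14\right) - 341 = 90 - 341 = -251$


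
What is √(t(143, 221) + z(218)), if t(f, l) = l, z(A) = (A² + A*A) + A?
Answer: √95487 ≈ 309.01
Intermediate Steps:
z(A) = A + 2*A² (z(A) = (A² + A²) + A = 2*A² + A = A + 2*A²)
√(t(143, 221) + z(218)) = √(221 + 218*(1 + 2*218)) = √(221 + 218*(1 + 436)) = √(221 + 218*437) = √(221 + 95266) = √95487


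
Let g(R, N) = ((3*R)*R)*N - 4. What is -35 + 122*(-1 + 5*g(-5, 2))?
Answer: 88903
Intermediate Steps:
g(R, N) = -4 + 3*N*R² (g(R, N) = (3*R²)*N - 4 = 3*N*R² - 4 = -4 + 3*N*R²)
-35 + 122*(-1 + 5*g(-5, 2)) = -35 + 122*(-1 + 5*(-4 + 3*2*(-5)²)) = -35 + 122*(-1 + 5*(-4 + 3*2*25)) = -35 + 122*(-1 + 5*(-4 + 150)) = -35 + 122*(-1 + 5*146) = -35 + 122*(-1 + 730) = -35 + 122*729 = -35 + 88938 = 88903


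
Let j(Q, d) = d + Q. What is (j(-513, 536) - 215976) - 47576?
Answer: -263529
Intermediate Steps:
j(Q, d) = Q + d
(j(-513, 536) - 215976) - 47576 = ((-513 + 536) - 215976) - 47576 = (23 - 215976) - 47576 = -215953 - 47576 = -263529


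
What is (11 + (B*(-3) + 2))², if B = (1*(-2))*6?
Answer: 2401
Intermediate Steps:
B = -12 (B = -2*6 = -12)
(11 + (B*(-3) + 2))² = (11 + (-12*(-3) + 2))² = (11 + (36 + 2))² = (11 + 38)² = 49² = 2401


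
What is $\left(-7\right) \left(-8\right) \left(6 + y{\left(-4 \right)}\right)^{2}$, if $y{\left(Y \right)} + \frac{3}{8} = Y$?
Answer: $\frac{1183}{8} \approx 147.88$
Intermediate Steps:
$y{\left(Y \right)} = - \frac{3}{8} + Y$
$\left(-7\right) \left(-8\right) \left(6 + y{\left(-4 \right)}\right)^{2} = \left(-7\right) \left(-8\right) \left(6 - \frac{35}{8}\right)^{2} = 56 \left(6 - \frac{35}{8}\right)^{2} = 56 \left(\frac{13}{8}\right)^{2} = 56 \cdot \frac{169}{64} = \frac{1183}{8}$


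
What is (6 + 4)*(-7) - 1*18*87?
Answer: -1636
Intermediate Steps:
(6 + 4)*(-7) - 1*18*87 = 10*(-7) - 18*87 = -70 - 1566 = -1636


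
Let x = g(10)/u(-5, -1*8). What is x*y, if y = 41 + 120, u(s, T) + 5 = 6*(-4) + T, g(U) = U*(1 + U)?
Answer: -17710/37 ≈ -478.65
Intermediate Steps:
u(s, T) = -29 + T (u(s, T) = -5 + (6*(-4) + T) = -5 + (-24 + T) = -29 + T)
x = -110/37 (x = (10*(1 + 10))/(-29 - 1*8) = (10*11)/(-29 - 8) = 110/(-37) = 110*(-1/37) = -110/37 ≈ -2.9730)
y = 161
x*y = -110/37*161 = -17710/37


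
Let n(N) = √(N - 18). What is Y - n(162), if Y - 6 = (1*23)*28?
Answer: 638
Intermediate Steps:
n(N) = √(-18 + N)
Y = 650 (Y = 6 + (1*23)*28 = 6 + 23*28 = 6 + 644 = 650)
Y - n(162) = 650 - √(-18 + 162) = 650 - √144 = 650 - 1*12 = 650 - 12 = 638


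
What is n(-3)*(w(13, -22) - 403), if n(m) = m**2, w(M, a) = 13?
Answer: -3510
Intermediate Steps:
n(-3)*(w(13, -22) - 403) = (-3)**2*(13 - 403) = 9*(-390) = -3510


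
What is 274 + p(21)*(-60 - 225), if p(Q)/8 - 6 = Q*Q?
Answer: -1018886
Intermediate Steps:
p(Q) = 48 + 8*Q² (p(Q) = 48 + 8*(Q*Q) = 48 + 8*Q²)
274 + p(21)*(-60 - 225) = 274 + (48 + 8*21²)*(-60 - 225) = 274 + (48 + 8*441)*(-285) = 274 + (48 + 3528)*(-285) = 274 + 3576*(-285) = 274 - 1019160 = -1018886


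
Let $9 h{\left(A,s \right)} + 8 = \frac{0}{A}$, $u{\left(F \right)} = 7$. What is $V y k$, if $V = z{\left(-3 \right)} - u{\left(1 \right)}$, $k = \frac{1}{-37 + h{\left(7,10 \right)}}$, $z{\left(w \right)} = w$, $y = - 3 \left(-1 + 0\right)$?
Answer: $\frac{270}{341} \approx 0.79179$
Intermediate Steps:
$h{\left(A,s \right)} = - \frac{8}{9}$ ($h{\left(A,s \right)} = - \frac{8}{9} + \frac{0 \frac{1}{A}}{9} = - \frac{8}{9} + \frac{1}{9} \cdot 0 = - \frac{8}{9} + 0 = - \frac{8}{9}$)
$y = 3$ ($y = \left(-3\right) \left(-1\right) = 3$)
$k = - \frac{9}{341}$ ($k = \frac{1}{-37 - \frac{8}{9}} = \frac{1}{- \frac{341}{9}} = - \frac{9}{341} \approx -0.026393$)
$V = -10$ ($V = -3 - 7 = -10$)
$V y k = \left(-10\right) 3 \left(- \frac{9}{341}\right) = \left(-30\right) \left(- \frac{9}{341}\right) = \frac{270}{341}$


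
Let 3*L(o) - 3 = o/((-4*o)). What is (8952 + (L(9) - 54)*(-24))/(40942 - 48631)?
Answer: -10226/7689 ≈ -1.3300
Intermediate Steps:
L(o) = 11/12 (L(o) = 1 + (o/((-4*o)))/3 = 1 + (o*(-1/(4*o)))/3 = 1 + (⅓)*(-¼) = 1 - 1/12 = 11/12)
(8952 + (L(9) - 54)*(-24))/(40942 - 48631) = (8952 + (11/12 - 54)*(-24))/(40942 - 48631) = (8952 - 637/12*(-24))/(-7689) = (8952 + 1274)*(-1/7689) = 10226*(-1/7689) = -10226/7689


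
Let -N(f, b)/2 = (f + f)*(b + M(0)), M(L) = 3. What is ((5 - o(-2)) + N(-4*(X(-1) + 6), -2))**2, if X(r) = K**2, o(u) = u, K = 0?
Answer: 10609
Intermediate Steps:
X(r) = 0 (X(r) = 0**2 = 0)
N(f, b) = -4*f*(3 + b) (N(f, b) = -2*(f + f)*(b + 3) = -2*2*f*(3 + b) = -4*f*(3 + b))
((5 - o(-2)) + N(-4*(X(-1) + 6), -2))**2 = ((5 - 1*(-2)) - 4*(-4*(0 + 6))*(3 - 2))**2 = ((5 + 2) - 4*(-4*6)*1)**2 = (7 - 4*(-24)*1)**2 = (7 + 96)**2 = 103**2 = 10609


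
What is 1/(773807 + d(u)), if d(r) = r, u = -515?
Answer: 1/773292 ≈ 1.2932e-6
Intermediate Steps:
1/(773807 + d(u)) = 1/(773807 - 515) = 1/773292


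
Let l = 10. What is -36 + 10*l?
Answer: 64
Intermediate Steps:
-36 + 10*l = -36 + 10*10 = -36 + 100 = 64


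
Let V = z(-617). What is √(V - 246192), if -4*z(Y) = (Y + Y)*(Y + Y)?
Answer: I*√626881 ≈ 791.76*I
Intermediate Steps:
z(Y) = -Y² (z(Y) = -(Y + Y)*(Y + Y)/4 = -2*Y*2*Y/4 = -Y²)
V = -380689 (V = -1*(-617)² = -1*380689 = -380689)
√(V - 246192) = √(-380689 - 246192) = √(-626881) = I*√626881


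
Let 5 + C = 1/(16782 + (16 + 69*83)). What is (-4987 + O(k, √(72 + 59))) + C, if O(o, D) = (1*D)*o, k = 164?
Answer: -112444799/22525 + 164*√131 ≈ -3114.9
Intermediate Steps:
O(o, D) = D*o
C = -112624/22525 (C = -5 + 1/(16782 + (16 + 69*83)) = -5 + 1/(16782 + (16 + 5727)) = -5 + 1/(16782 + 5743) = -5 + 1/22525 = -112624/22525 ≈ -5.0000)
(-4987 + O(k, √(72 + 59))) + C = (-4987 + √(72 + 59)*164) - 112624/22525 = (-4987 + √131*164) - 112624/22525 = (-4987 + 164*√131) - 112624/22525 = -112444799/22525 + 164*√131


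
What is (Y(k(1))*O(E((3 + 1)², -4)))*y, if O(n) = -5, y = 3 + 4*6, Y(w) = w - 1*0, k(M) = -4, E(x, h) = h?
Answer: 540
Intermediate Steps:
Y(w) = w (Y(w) = w + 0 = w)
y = 27 (y = 3 + 24 = 27)
(Y(k(1))*O(E((3 + 1)², -4)))*y = -4*(-5)*27 = 20*27 = 540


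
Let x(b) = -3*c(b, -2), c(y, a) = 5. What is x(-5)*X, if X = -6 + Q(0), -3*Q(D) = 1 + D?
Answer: 95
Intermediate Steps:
Q(D) = -⅓ - D/3 (Q(D) = -(1 + D)/3 = -⅓ - D/3)
X = -19/3 (X = -6 + (-⅓ - ⅓*0) = -6 + (-⅓ + 0) = -6 - ⅓ = -19/3 ≈ -6.3333)
x(b) = -15 (x(b) = -3*5 = -15)
x(-5)*X = -15*(-19/3) = 95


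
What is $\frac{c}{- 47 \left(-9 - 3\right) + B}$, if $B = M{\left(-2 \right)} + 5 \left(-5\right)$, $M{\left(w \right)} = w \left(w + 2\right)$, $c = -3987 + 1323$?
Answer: $- \frac{2664}{539} \approx -4.9425$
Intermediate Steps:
$c = -2664$
$M{\left(w \right)} = w \left(2 + w\right)$
$B = -25$ ($B = - 2 \left(2 - 2\right) + 5 \left(-5\right) = \left(-2\right) 0 - 25 = 0 - 25 = -25$)
$\frac{c}{- 47 \left(-9 - 3\right) + B} = - \frac{2664}{- 47 \left(-9 - 3\right) - 25} = - \frac{2664}{\left(-47\right) \left(-12\right) - 25} = - \frac{2664}{564 - 25} = - \frac{2664}{539}$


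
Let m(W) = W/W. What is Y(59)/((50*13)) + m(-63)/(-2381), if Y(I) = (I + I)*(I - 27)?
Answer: 4495003/773825 ≈ 5.8088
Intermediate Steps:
m(W) = 1
Y(I) = 2*I*(-27 + I) (Y(I) = (2*I)*(-27 + I) = 2*I*(-27 + I))
Y(59)/((50*13)) + m(-63)/(-2381) = (2*59*(-27 + 59))/((50*13)) + 1/(-2381) = (2*59*32)/650 + 1*(-1/2381) = 3776*(1/650) - 1/2381 = 1888/325 - 1/2381 = 4495003/773825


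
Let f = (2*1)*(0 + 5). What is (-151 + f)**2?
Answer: 19881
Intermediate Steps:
f = 10 (f = 2*5 = 10)
(-151 + f)**2 = (-151 + 10)**2 = (-141)**2 = 19881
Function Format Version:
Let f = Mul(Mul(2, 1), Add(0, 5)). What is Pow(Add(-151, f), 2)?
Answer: 19881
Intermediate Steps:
f = 10 (f = Mul(2, 5) = 10)
Pow(Add(-151, f), 2) = Pow(Add(-151, 10), 2) = Pow(-141, 2) = 19881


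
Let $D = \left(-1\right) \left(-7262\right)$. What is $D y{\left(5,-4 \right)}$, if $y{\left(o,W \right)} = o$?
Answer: $36310$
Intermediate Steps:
$D = 7262$
$D y{\left(5,-4 \right)} = 7262 \cdot 5 = 36310$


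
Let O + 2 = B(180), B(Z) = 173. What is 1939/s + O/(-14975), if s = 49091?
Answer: 2948852/105019675 ≈ 0.028079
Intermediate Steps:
O = 171 (O = -2 + 173 = 171)
1939/s + O/(-14975) = 1939/49091 + 171/(-14975) = 1939*(1/49091) + 171*(-1/14975) = 277/7013 - 171/14975 = 2948852/105019675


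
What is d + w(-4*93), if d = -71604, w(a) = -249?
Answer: -71853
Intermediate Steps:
d + w(-4*93) = -71604 - 249 = -71853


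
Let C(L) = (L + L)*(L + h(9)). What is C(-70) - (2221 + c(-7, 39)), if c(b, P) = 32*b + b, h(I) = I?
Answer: 6550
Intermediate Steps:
c(b, P) = 33*b
C(L) = 2*L*(9 + L) (C(L) = (L + L)*(L + 9) = (2*L)*(9 + L) = 2*L*(9 + L))
C(-70) - (2221 + c(-7, 39)) = 2*(-70)*(9 - 70) - (2221 + 33*(-7)) = 2*(-70)*(-61) - (2221 - 231) = 8540 - 1*1990 = 8540 - 1990 = 6550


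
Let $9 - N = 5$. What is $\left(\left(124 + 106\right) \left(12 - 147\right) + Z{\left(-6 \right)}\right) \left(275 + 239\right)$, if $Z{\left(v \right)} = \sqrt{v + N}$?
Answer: $-15959700 + 514 i \sqrt{2} \approx -1.596 \cdot 10^{7} + 726.91 i$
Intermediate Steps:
$N = 4$ ($N = 9 - 5 = 4$)
$Z{\left(v \right)} = \sqrt{4 + v}$ ($Z{\left(v \right)} = \sqrt{v + 4} = \sqrt{4 + v}$)
$\left(\left(124 + 106\right) \left(12 - 147\right) + Z{\left(-6 \right)}\right) \left(275 + 239\right) = \left(\left(124 + 106\right) \left(12 - 147\right) + \sqrt{4 - 6}\right) \left(275 + 239\right) = \left(230 \left(-135\right) + \sqrt{-2}\right) 514 = \left(-31050 + i \sqrt{2}\right) 514 = -15959700 + 514 i \sqrt{2}$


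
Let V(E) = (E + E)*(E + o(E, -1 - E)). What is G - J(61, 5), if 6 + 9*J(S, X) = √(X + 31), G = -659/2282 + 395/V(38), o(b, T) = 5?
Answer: -626111/3728788 ≈ -0.16791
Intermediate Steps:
V(E) = 2*E*(5 + E) (V(E) = (E + E)*(E + 5) = (2*E)*(5 + E) = 2*E*(5 + E))
G = -626111/3728788 (G = -659/2282 + 395/((2*38*(5 + 38))) = -659*1/2282 + 395/((2*38*43)) = -659/2282 + 395/3268 = -626111/3728788 ≈ -0.16791)
J(S, X) = -⅔ + √(31 + X)/9 (J(S, X) = -⅔ + √(X + 31)/9 = -⅔ + √(31 + X)/9)
G - J(61, 5) = -626111/3728788 - (-⅔ + √(31 + 5)/9) = -626111/3728788 - (-⅔ + √36/9) = -626111/3728788 - (-⅔ + (⅑)*6) = -626111/3728788 - (-⅔ + ⅔) = -626111/3728788 - 1*0 = -626111/3728788 + 0 = -626111/3728788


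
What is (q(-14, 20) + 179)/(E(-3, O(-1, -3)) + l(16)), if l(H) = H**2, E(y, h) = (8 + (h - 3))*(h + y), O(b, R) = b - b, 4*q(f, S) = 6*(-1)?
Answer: 355/482 ≈ 0.73651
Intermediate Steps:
q(f, S) = -3/2 (q(f, S) = (6*(-1))/4 = (1/4)*(-6) = -3/2)
O(b, R) = 0
E(y, h) = (5 + h)*(h + y) (E(y, h) = (8 + (-3 + h))*(h + y) = (5 + h)*(h + y))
(q(-14, 20) + 179)/(E(-3, O(-1, -3)) + l(16)) = (-3/2 + 179)/((0**2 + 5*0 + 5*(-3) + 0*(-3)) + 16**2) = 355/(2*((0 + 0 - 15 + 0) + 256)) = 355/(2*(-15 + 256)) = (355/2)/241 = (355/2)*(1/241) = 355/482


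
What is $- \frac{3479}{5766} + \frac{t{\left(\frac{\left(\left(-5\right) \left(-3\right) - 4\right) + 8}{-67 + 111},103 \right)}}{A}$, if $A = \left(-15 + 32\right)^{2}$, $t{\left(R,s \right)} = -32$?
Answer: $- \frac{1189943}{1666374} \approx -0.71409$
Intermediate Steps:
$A = 289$ ($A = 17^{2} = 289$)
$- \frac{3479}{5766} + \frac{t{\left(\frac{\left(\left(-5\right) \left(-3\right) - 4\right) + 8}{-67 + 111},103 \right)}}{A} = - \frac{3479}{5766} - \frac{32}{289} = - \frac{1189943}{1666374}$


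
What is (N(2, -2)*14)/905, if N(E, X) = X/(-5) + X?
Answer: -112/4525 ≈ -0.024751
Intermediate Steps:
N(E, X) = 4*X/5 (N(E, X) = X*(-1/5) + X = -X/5 + X = 4*X/5)
(N(2, -2)*14)/905 = (((4/5)*(-2))*14)/905 = -8/5*14*(1/905) = -112/5*1/905 = -112/4525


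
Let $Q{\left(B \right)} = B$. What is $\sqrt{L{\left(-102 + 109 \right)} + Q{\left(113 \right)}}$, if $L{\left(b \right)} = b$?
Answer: $2 \sqrt{30} \approx 10.954$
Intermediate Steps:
$\sqrt{L{\left(-102 + 109 \right)} + Q{\left(113 \right)}} = \sqrt{\left(-102 + 109\right) + 113} = \sqrt{7 + 113} = \sqrt{120} = 2 \sqrt{30}$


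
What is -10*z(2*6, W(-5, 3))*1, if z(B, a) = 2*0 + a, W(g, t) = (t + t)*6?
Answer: -360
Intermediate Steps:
W(g, t) = 12*t (W(g, t) = (2*t)*6 = 12*t)
z(B, a) = a (z(B, a) = 0 + a = a)
-10*z(2*6, W(-5, 3))*1 = -120*3*1 = -10*36*1 = -360*1 = -360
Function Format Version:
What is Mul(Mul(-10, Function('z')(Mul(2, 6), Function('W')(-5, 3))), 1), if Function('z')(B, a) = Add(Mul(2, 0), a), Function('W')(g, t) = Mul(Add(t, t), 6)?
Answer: -360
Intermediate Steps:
Function('W')(g, t) = Mul(12, t) (Function('W')(g, t) = Mul(Mul(2, t), 6) = Mul(12, t))
Function('z')(B, a) = a (Function('z')(B, a) = Add(0, a) = a)
Mul(Mul(-10, Function('z')(Mul(2, 6), Function('W')(-5, 3))), 1) = Mul(Mul(-10, Mul(12, 3)), 1) = Mul(Mul(-10, 36), 1) = Mul(-360, 1) = -360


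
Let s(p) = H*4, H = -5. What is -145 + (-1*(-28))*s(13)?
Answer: -705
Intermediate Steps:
s(p) = -20 (s(p) = -5*4 = -20)
-145 + (-1*(-28))*s(13) = -145 - 1*(-28)*(-20) = -145 + 28*(-20) = -145 - 560 = -705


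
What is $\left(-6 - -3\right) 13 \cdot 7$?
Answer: $-273$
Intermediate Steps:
$\left(-6 - -3\right) 13 \cdot 7 = \left(-6 + 3\right) 13 \cdot 7 = \left(-3\right) 13 \cdot 7 = \left(-39\right) 7 = -273$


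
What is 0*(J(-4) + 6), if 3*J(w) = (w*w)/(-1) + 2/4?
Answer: 0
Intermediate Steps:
J(w) = 1/6 - w**2/3 (J(w) = ((w*w)/(-1) + 2/4)/3 = (w**2*(-1) + 2*(1/4))/3 = (-w**2 + 1/2)/3 = (1/2 - w**2)/3 = 1/6 - w**2/3)
0*(J(-4) + 6) = 0*((1/6 - 1/3*(-4)**2) + 6) = 0*((1/6 - 1/3*16) + 6) = 0*((1/6 - 16/3) + 6) = 0*(-31/6 + 6) = 0*(5/6) = 0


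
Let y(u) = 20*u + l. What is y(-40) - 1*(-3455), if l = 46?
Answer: 2701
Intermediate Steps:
y(u) = 46 + 20*u (y(u) = 20*u + 46 = 46 + 20*u)
y(-40) - 1*(-3455) = (46 + 20*(-40)) - 1*(-3455) = (46 - 800) + 3455 = -754 + 3455 = 2701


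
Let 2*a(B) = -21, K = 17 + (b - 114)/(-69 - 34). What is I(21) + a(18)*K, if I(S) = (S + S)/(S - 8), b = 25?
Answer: -246834/1339 ≈ -184.34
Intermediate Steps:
K = 1840/103 (K = 17 + (25 - 114)/(-69 - 34) = 17 - 89/(-103) = 17 - 89*(-1/103) = 17 + 89/103 = 1840/103 ≈ 17.864)
a(B) = -21/2 (a(B) = (½)*(-21) = -21/2)
I(S) = 2*S/(-8 + S) (I(S) = (2*S)/(-8 + S) = 2*S/(-8 + S))
I(21) + a(18)*K = 2*21/(-8 + 21) - 21/2*1840/103 = 2*21/13 - 19320/103 = 2*21*(1/13) - 19320/103 = 42/13 - 19320/103 = -246834/1339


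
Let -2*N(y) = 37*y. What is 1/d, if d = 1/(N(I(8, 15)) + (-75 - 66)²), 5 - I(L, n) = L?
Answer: 39873/2 ≈ 19937.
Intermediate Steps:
I(L, n) = 5 - L
N(y) = -37*y/2
d = 2/39873 (d = 1/(-37*(5 - 1*8)/2 + (-75 - 66)²) = 1/(-37*(5 - 8)/2 + (-141)²) = 1/(-37/2*(-3) + 19881) = 1/(111/2 + 19881) = 1/(39873/2) = 2/39873 ≈ 5.0159e-5)
1/d = 1/(2/39873) = 39873/2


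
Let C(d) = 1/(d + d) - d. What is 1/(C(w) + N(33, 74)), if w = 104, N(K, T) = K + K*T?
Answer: 208/493169 ≈ 0.00042176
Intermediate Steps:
C(d) = 1/(2*d) - d
1/(C(w) + N(33, 74)) = 1/(((1/2)/104 - 1*104) + 33*(1 + 74)) = 1/(((1/2)*(1/104) - 104) + 33*75) = 1/((1/208 - 104) + 2475) = 1/(-21631/208 + 2475) = 1/(493169/208) = 208/493169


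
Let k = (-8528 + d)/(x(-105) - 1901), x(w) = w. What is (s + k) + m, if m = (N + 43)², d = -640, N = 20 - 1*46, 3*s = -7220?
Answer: -6358307/3009 ≈ -2113.1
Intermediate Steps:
s = -7220/3 (s = (⅓)*(-7220) = -7220/3 ≈ -2406.7)
N = -26 (N = 20 - 46 = -26)
m = 289 (m = (-26 + 43)² = 17² = 289)
k = 4584/1003 (k = (-8528 - 640)/(-105 - 1901) = -9168/(-2006) = -9168*(-1/2006) = 4584/1003 ≈ 4.5703)
(s + k) + m = (-7220/3 + 4584/1003) + 289 = -7227908/3009 + 289 = -6358307/3009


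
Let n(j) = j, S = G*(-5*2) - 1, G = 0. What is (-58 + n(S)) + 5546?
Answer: 5487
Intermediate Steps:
S = -1 (S = 0*(-5*2) - 1 = 0*(-10) - 1 = 0 - 1 = -1)
(-58 + n(S)) + 5546 = (-58 - 1) + 5546 = -59 + 5546 = 5487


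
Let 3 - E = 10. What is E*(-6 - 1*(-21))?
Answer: -105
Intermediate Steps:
E = -7 (E = 3 - 1*10 = 3 - 10 = -7)
E*(-6 - 1*(-21)) = -7*(-6 - 1*(-21)) = -7*(-6 + 21) = -7*15 = -105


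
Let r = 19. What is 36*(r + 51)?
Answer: 2520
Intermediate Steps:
36*(r + 51) = 36*(19 + 51) = 36*70 = 2520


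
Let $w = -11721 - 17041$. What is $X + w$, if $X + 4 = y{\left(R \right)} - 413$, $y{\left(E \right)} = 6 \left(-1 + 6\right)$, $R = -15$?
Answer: $-29149$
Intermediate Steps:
$w = -28762$
$y{\left(E \right)} = 30$ ($y{\left(E \right)} = 6 \cdot 5 = 30$)
$X = -387$ ($X = -4 + \left(30 - 413\right) = -4 - 383 = -387$)
$X + w = -387 - 28762 = -29149$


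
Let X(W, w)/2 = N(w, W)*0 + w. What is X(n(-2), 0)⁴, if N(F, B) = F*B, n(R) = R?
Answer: 0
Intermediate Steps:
N(F, B) = B*F
X(W, w) = 2*w (X(W, w) = 2*((W*w)*0 + w) = 2*(0 + w) = 2*w)
X(n(-2), 0)⁴ = (2*0)⁴ = 0⁴ = 0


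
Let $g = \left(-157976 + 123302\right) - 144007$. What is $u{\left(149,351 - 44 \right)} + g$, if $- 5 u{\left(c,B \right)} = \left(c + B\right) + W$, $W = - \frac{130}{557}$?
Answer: $- \frac{497880447}{2785} \approx -1.7877 \cdot 10^{5}$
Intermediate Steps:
$g = -178681$ ($g = -34674 - 144007 = -178681$)
$W = - \frac{130}{557}$ ($W = \left(-130\right) \frac{1}{557} = - \frac{130}{557} \approx -0.23339$)
$u{\left(c,B \right)} = \frac{26}{557} - \frac{B}{5} - \frac{c}{5}$ ($u{\left(c,B \right)} = - \frac{\left(c + B\right) - \frac{130}{557}}{5} = - \frac{\left(B + c\right) - \frac{130}{557}}{5} = - \frac{- \frac{130}{557} + B + c}{5} = \frac{26}{557} - \frac{B}{5} - \frac{c}{5}$)
$u{\left(149,351 - 44 \right)} + g = \left(\frac{26}{557} - \frac{351 - 44}{5} - \frac{149}{5}\right) - 178681 = \left(\frac{26}{557} - \frac{307}{5} - \frac{149}{5}\right) - 178681 = - \frac{253862}{2785} - 178681 = - \frac{497880447}{2785}$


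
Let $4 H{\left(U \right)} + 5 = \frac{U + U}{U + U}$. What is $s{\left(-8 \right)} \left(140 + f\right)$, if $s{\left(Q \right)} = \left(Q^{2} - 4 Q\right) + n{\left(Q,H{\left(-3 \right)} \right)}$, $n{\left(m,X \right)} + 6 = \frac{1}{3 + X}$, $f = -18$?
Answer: $11041$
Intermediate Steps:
$H{\left(U \right)} = -1$ ($H{\left(U \right)} = - \frac{5}{4} + \frac{\left(U + U\right) \frac{1}{U + U}}{4} = - \frac{5}{4} + \frac{2 U \frac{1}{2 U}}{4} = - \frac{5}{4} + \frac{1}{4} \cdot 1 = - \frac{5}{4} + \frac{1}{4} = -1$)
$n{\left(m,X \right)} = -6 + \frac{1}{3 + X}$
$s{\left(Q \right)} = - \frac{11}{2} + Q^{2} - 4 Q$ ($s{\left(Q \right)} = \left(Q^{2} - 4 Q\right) + \frac{-17 - -6}{3 - 1} = \left(Q^{2} - 4 Q\right) + \frac{-17 + 6}{2} = \left(Q^{2} - 4 Q\right) + \frac{1}{2} \left(-11\right) = \left(Q^{2} - 4 Q\right) - \frac{11}{2} = - \frac{11}{2} + Q^{2} - 4 Q$)
$s{\left(-8 \right)} \left(140 + f\right) = \left(- \frac{11}{2} + \left(-8\right)^{2} - -32\right) \left(140 - 18\right) = \left(- \frac{11}{2} + 64 + 32\right) 122 = \frac{181}{2} \cdot 122 = 11041$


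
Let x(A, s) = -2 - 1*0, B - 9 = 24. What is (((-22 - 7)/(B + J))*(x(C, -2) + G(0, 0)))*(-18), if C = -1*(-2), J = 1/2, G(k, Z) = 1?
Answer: -1044/67 ≈ -15.582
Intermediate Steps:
B = 33 (B = 9 + 24 = 33)
J = 1/2 ≈ 0.50000
C = 2
x(A, s) = -2 (x(A, s) = -2 + 0 = -2)
(((-22 - 7)/(B + J))*(x(C, -2) + G(0, 0)))*(-18) = (((-22 - 7)/(33 + 1/2))*(-2 + 1))*(-18) = (-29/67/2*(-1))*(-18) = (-29*2/67*(-1))*(-18) = -58/67*(-1)*(-18) = (58/67)*(-18) = -1044/67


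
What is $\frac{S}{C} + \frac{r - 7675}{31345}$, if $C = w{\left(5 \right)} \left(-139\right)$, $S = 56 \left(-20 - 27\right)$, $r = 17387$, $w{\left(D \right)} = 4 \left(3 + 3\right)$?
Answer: $\frac{14362409}{13070865} \approx 1.0988$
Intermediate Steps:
$w{\left(D \right)} = 24$ ($w{\left(D \right)} = 4 \cdot 6 = 24$)
$S = -2632$ ($S = 56 \left(-47\right) = -2632$)
$C = -3336$ ($C = 24 \left(-139\right) = -3336$)
$\frac{S}{C} + \frac{r - 7675}{31345} = - \frac{2632}{-3336} + \frac{17387 - 7675}{31345} = \left(-2632\right) \left(- \frac{1}{3336}\right) + \left(17387 - 7675\right) \frac{1}{31345} = \frac{329}{417} + 9712 \cdot \frac{1}{31345} = \frac{329}{417} + \frac{9712}{31345} = \frac{14362409}{13070865}$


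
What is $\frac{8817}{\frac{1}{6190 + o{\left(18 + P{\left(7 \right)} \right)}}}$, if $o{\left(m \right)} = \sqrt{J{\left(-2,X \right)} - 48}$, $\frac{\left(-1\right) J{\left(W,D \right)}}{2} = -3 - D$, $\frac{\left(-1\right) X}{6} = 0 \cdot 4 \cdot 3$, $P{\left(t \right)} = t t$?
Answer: $54577230 + 8817 i \sqrt{42} \approx 5.4577 \cdot 10^{7} + 57141.0 i$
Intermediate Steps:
$P{\left(t \right)} = t^{2}$
$X = 0$ ($X = - 6 \cdot 0 \cdot 4 \cdot 3 = - 6 \cdot 0 \cdot 3 = \left(-6\right) 0 = 0$)
$J{\left(W,D \right)} = 6 + 2 D$ ($J{\left(W,D \right)} = - 2 \left(-3 - D\right) = 6 + 2 D$)
$o{\left(m \right)} = i \sqrt{42}$ ($o{\left(m \right)} = \sqrt{\left(6 + 2 \cdot 0\right) - 48} = \sqrt{\left(6 + 0\right) - 48} = \sqrt{6 - 48} = \sqrt{-42} = i \sqrt{42}$)
$\frac{8817}{\frac{1}{6190 + o{\left(18 + P{\left(7 \right)} \right)}}} = \frac{8817}{\frac{1}{6190 + i \sqrt{42}}} = 8817 \left(6190 + i \sqrt{42}\right) = 54577230 + 8817 i \sqrt{42}$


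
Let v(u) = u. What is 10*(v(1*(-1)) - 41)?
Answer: -420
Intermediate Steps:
10*(v(1*(-1)) - 41) = 10*(1*(-1) - 41) = 10*(-1 - 41) = 10*(-42) = -420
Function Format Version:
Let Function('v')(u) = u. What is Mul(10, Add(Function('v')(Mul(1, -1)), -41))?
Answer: -420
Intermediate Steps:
Mul(10, Add(Function('v')(Mul(1, -1)), -41)) = Mul(10, Add(Mul(1, -1), -41)) = Mul(10, Add(-1, -41)) = Mul(10, -42) = -420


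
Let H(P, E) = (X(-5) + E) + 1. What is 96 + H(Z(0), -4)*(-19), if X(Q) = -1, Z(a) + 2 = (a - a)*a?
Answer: 172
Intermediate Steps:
Z(a) = -2 (Z(a) = -2 + (a - a)*a = -2 + 0*a = -2 + 0 = -2)
H(P, E) = E (H(P, E) = (-1 + E) + 1 = E)
96 + H(Z(0), -4)*(-19) = 96 - 4*(-19) = 96 + 76 = 172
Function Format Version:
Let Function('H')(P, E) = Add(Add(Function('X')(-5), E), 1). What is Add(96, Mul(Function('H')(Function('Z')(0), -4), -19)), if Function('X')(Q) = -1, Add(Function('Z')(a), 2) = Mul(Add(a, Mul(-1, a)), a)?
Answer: 172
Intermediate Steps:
Function('Z')(a) = -2 (Function('Z')(a) = Add(-2, Mul(Add(a, Mul(-1, a)), a)) = Add(-2, Mul(0, a)) = Add(-2, 0) = -2)
Function('H')(P, E) = E (Function('H')(P, E) = Add(Add(-1, E), 1) = E)
Add(96, Mul(Function('H')(Function('Z')(0), -4), -19)) = Add(96, Mul(-4, -19)) = Add(96, 76) = 172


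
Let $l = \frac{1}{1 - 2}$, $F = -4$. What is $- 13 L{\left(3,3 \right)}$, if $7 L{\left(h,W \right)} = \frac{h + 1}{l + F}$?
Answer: $\frac{52}{35} \approx 1.4857$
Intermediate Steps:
$l = -1$ ($l = \frac{1}{-1} = -1$)
$L{\left(h,W \right)} = - \frac{1}{35} - \frac{h}{35}$ ($L{\left(h,W \right)} = \frac{\left(h + 1\right) \frac{1}{-1 - 4}}{7} = \frac{\left(1 + h\right) \frac{1}{-5}}{7} = \frac{\left(1 + h\right) \left(- \frac{1}{5}\right)}{7} = \frac{- \frac{1}{5} - \frac{h}{5}}{7} = - \frac{1}{35} - \frac{h}{35}$)
$- 13 L{\left(3,3 \right)} = - 13 \left(- \frac{1}{35} - \frac{3}{35}\right) = \left(-13\right) \left(- \frac{4}{35}\right) = \frac{52}{35}$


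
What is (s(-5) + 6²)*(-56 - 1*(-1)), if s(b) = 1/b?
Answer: -1969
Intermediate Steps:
(s(-5) + 6²)*(-56 - 1*(-1)) = (1/(-5) + 6²)*(-56 - 1*(-1)) = (-⅕ + 36)*(-56 + 1) = (179/5)*(-55) = -1969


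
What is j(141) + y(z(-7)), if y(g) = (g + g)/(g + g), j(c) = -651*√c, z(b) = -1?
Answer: 1 - 651*√141 ≈ -7729.2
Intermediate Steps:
y(g) = 1 (y(g) = (2*g)/((2*g)) = (2*g)*(1/(2*g)) = 1)
j(141) + y(z(-7)) = -651*√141 + 1 = 1 - 651*√141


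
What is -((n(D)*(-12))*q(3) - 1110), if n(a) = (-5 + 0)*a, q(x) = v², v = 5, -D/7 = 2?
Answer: 22110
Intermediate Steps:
D = -14 (D = -7*2 = -14)
q(x) = 25 (q(x) = 5² = 25)
n(a) = -5*a
-((n(D)*(-12))*q(3) - 1110) = -((-5*(-14)*(-12))*25 - 1110) = -((70*(-12))*25 - 1110) = -(-840*25 - 1110) = -(-21000 - 1110) = -1*(-22110) = 22110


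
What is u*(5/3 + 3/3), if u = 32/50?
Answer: 128/75 ≈ 1.7067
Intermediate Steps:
u = 16/25 (u = 32*(1/50) = 16/25 ≈ 0.64000)
u*(5/3 + 3/3) = 16*(5/3 + 3/3)/25 = 16*(5*(⅓) + 3*(⅓))/25 = 16*(5/3 + 1)/25 = (16/25)*(8/3) = 128/75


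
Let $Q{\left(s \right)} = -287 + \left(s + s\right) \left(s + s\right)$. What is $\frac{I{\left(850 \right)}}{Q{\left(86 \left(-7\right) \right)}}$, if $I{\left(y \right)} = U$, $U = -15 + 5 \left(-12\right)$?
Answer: $- \frac{75}{1449329} \approx -5.1748 \cdot 10^{-5}$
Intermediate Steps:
$U = -75$ ($U = -15 - 60 = -75$)
$Q{\left(s \right)} = -287 + 4 s^{2}$ ($Q{\left(s \right)} = -287 + 2 s 2 s = -287 + 4 s^{2}$)
$I{\left(y \right)} = -75$
$\frac{I{\left(850 \right)}}{Q{\left(86 \left(-7\right) \right)}} = - \frac{75}{-287 + 4 \left(86 \left(-7\right)\right)^{2}} = - \frac{75}{-287 + 4 \left(-602\right)^{2}} = - \frac{75}{-287 + 4 \cdot 362404} = - \frac{75}{-287 + 1449616} = - \frac{75}{1449329}$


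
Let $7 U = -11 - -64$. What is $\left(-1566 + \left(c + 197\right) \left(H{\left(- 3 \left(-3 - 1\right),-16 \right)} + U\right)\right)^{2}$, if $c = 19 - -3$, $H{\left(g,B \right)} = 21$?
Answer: $\frac{1078334244}{49} \approx 2.2007 \cdot 10^{7}$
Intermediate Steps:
$U = \frac{53}{7}$ ($U = \frac{-11 - -64}{7} = \frac{-11 + 64}{7} = \frac{1}{7} \cdot 53 = \frac{53}{7} \approx 7.5714$)
$c = 22$ ($c = 19 + 3 = 22$)
$\left(-1566 + \left(c + 197\right) \left(H{\left(- 3 \left(-3 - 1\right),-16 \right)} + U\right)\right)^{2} = \left(-1566 + \left(22 + 197\right) \left(21 + \frac{53}{7}\right)\right)^{2} = \left(-1566 + 219 \cdot \frac{200}{7}\right)^{2} = \left(-1566 + \frac{43800}{7}\right)^{2} = \left(\frac{32838}{7}\right)^{2} = \frac{1078334244}{49}$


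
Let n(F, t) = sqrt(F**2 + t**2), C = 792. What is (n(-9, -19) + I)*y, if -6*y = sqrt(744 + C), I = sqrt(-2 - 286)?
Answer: -16*sqrt(663)/3 - 64*I*sqrt(3) ≈ -137.33 - 110.85*I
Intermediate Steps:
I = 12*I*sqrt(2) (I = sqrt(-288) = 12*I*sqrt(2) ≈ 16.971*I)
y = -8*sqrt(6)/3 (y = -sqrt(744 + 792)/6 = -8*sqrt(6)/3 ≈ -6.5320)
(n(-9, -19) + I)*y = (sqrt((-9)**2 + (-19)**2) + 12*I*sqrt(2))*(-8*sqrt(6)/3) = (sqrt(81 + 361) + 12*I*sqrt(2))*(-8*sqrt(6)/3) = (sqrt(442) + 12*I*sqrt(2))*(-8*sqrt(6)/3) = -8*sqrt(6)*(sqrt(442) + 12*I*sqrt(2))/3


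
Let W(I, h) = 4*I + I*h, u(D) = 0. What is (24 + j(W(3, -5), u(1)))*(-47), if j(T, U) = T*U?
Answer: -1128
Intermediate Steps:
(24 + j(W(3, -5), u(1)))*(-47) = (24 + (3*(4 - 5))*0)*(-47) = (24 + (3*(-1))*0)*(-47) = (24 - 3*0)*(-47) = (24 + 0)*(-47) = 24*(-47) = -1128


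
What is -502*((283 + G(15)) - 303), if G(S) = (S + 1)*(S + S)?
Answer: -230920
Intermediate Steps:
G(S) = 2*S*(1 + S) (G(S) = (1 + S)*(2*S) = 2*S*(1 + S))
-502*((283 + G(15)) - 303) = -502*((283 + 2*15*(1 + 15)) - 303) = -502*((283 + 2*15*16) - 303) = -502*((283 + 480) - 303) = -502*(763 - 303) = -502*460 = -230920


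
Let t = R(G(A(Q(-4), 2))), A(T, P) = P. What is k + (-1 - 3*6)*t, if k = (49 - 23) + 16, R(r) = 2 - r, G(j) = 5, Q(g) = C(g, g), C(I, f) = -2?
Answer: 99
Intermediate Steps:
Q(g) = -2
t = -3 (t = 2 - 1*5 = 2 - 5 = -3)
k = 42 (k = 26 + 16 = 42)
k + (-1 - 3*6)*t = 42 + (-1 - 3*6)*(-3) = 42 + (-1 - 18)*(-3) = 42 - 19*(-3) = 42 + 57 = 99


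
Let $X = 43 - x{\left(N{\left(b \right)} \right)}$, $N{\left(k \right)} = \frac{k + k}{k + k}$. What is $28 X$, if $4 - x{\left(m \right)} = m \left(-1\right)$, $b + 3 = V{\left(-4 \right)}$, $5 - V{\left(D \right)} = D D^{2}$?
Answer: $1064$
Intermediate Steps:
$V{\left(D \right)} = 5 - D^{3}$ ($V{\left(D \right)} = 5 - D D^{2} = 5 - D^{3}$)
$b = 66$ ($b = -3 + \left(5 - \left(-4\right)^{3}\right) = -3 + \left(5 - -64\right) = -3 + \left(5 + 64\right) = -3 + 69 = 66$)
$N{\left(k \right)} = 1$ ($N{\left(k \right)} = \frac{2 k}{2 k} = 2 k \frac{1}{2 k} = 1$)
$x{\left(m \right)} = 4 + m$ ($x{\left(m \right)} = 4 - m \left(-1\right) = 4 - - m = 4 + m$)
$X = 38$ ($X = 43 - \left(4 + 1\right) = 43 - 5 = 38$)
$28 X = 28 \cdot 38 = 1064$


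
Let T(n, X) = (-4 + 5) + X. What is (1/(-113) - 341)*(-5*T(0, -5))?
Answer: -770680/113 ≈ -6820.2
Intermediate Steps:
T(n, X) = 1 + X
(1/(-113) - 341)*(-5*T(0, -5)) = (1/(-113) - 341)*(-5*(1 - 5)) = (-1/113 - 341)*(-5*(-4)) = -38534/113*20 = -770680/113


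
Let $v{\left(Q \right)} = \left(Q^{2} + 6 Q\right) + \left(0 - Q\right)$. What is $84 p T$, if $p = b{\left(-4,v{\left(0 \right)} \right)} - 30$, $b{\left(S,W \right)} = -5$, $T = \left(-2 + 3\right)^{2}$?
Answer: $-2940$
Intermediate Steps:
$T = 1$ ($T = 1^{2} = 1$)
$v{\left(Q \right)} = Q^{2} + 5 Q$ ($v{\left(Q \right)} = \left(Q^{2} + 6 Q\right) - Q = Q^{2} + 5 Q$)
$p = -35$ ($p = -5 - 30 = -35$)
$84 p T = 84 \left(-35\right) 1 = \left(-2940\right) 1 = -2940$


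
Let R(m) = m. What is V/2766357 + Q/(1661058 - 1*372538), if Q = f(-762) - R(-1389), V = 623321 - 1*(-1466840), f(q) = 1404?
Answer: 2700940686821/3564506321640 ≈ 0.75773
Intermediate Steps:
V = 2090161 (V = 623321 + 1466840 = 2090161)
Q = 2793 (Q = 1404 - 1*(-1389) = 1404 + 1389 = 2793)
V/2766357 + Q/(1661058 - 1*372538) = 2090161/2766357 + 2793/(1661058 - 1*372538) = 2090161*(1/2766357) + 2793/(1661058 - 372538) = 2090161/2766357 + 2793/1288520 = 2700940686821/3564506321640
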